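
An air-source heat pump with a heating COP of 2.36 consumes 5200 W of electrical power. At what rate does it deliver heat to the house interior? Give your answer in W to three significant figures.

Q̇_H = COP_HP × Ẇ = 2.36 × 5200 = 12270 W.

12300 W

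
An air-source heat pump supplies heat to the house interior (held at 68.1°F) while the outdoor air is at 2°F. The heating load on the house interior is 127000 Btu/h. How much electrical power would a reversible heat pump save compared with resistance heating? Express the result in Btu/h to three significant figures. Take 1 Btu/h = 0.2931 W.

In absolute terms T_C = 256.48 K and T_H = 293.21 K, so ΔT = 36.72 K.
COP_Carnot = T_H/ΔT = 293.21/36.72 = 7.984.
Resistance heating needs Ẇ_res = Q̇_H = 127000 Btu/h; the reversible heat pump needs only Ẇ_hp = Q̇_H/COP = 15910 Btu/h.
Saving = 127000 − 15910 = 111100 Btu/h.

111000 Btu/h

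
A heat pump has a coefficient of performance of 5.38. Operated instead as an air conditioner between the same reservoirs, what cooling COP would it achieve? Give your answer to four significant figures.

4.380

Since Q_H = Q_C + W for any cycle, COP_R = Q_C/W = Q_H/W − 1.
COP_R = 5.38 − 1 = 4.38.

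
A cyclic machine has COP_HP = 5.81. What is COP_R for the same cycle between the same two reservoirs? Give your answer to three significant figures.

Since Q_H = Q_C + W for any cycle, COP_R = Q_C/W = Q_H/W − 1.
COP_R = 5.81 − 1 = 4.81.

4.81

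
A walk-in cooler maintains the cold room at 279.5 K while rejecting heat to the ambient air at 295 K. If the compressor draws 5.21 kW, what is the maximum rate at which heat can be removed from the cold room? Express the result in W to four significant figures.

93950 W

The reservoir spacing is ΔT = 295 − 279.5 = 15.50 K.
COP_Carnot = T_C/ΔT = 279.50/15.50 = 18.03.
Q̇_max = COP_Carnot × Ẇ = 18.03 × 5.210 kW = 93.95 kW = 93950 W.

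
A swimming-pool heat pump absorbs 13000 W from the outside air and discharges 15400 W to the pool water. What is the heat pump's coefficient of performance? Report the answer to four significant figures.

The first law gives Q̇_H = Q̇_C + Ẇ, so the three rates are Q̇_C = 13000, Q̇_H = 15400, Ẇ = 2400 W.
COP_HP = Q̇_H/Ẇ = 15400/2400 = 6.417.

6.417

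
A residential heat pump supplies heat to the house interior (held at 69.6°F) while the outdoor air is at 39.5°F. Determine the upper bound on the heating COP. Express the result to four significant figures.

17.58

In absolute terms T_C = 277.32 K and T_H = 294.04 K, so ΔT = 16.72 K.
For a reversible cycle, COP_Carnot = T_H/ΔT = 294.04/16.72 = 17.58.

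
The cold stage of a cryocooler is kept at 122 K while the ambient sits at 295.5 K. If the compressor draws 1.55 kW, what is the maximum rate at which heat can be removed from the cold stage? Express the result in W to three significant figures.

1090 W

The reservoir spacing is ΔT = 295.5 − 122 = 173.5 K.
COP_Carnot = T_C/ΔT = 122.00/173.5 = 0.7032.
Q̇_max = COP_Carnot × Ẇ = 0.7032 × 1.550 kW = 1.090 kW = 1090 W.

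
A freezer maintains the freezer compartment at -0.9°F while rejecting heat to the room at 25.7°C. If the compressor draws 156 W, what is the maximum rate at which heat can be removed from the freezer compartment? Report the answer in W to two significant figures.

900 W

In absolute terms T_C = 254.87 K and T_H = 298.85 K, so ΔT = 43.98 K.
COP_Carnot = T_C/ΔT = 254.87/43.98 = 5.795.
Q̇_max = COP_Carnot × Ẇ = 5.795 × 156.0 W = 904.1 W.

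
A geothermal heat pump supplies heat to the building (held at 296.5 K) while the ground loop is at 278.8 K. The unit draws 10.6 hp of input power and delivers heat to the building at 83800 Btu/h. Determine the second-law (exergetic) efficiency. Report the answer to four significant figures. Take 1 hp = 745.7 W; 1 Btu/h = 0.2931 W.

0.1855

Converting, Q̇_H = 83800 Btu/h = 32.94 hp, so COP_actual = Q̇_H/Ẇ = 32.94/10.60 = 3.107.
The reservoir spacing is ΔT = 296.5 − 278.8 = 17.70 K.
COP_Carnot = T_H/ΔT = 296.50/17.70 = 16.75.
η_II = COP_actual/COP_Carnot = 3.107/16.75 = 0.1855.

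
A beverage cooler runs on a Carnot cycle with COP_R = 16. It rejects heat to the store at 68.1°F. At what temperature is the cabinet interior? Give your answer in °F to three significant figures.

For a Carnot refrigerator COP_R = T_C/(T_H − T_C), so T_C = COP·T_H/(1 + COP).
With T_H = 293.21 K, T_C = 16 × 293.21/17.00 = 275.96 K.
Converting, 275.96 K = 37.05°F.

37.1 °F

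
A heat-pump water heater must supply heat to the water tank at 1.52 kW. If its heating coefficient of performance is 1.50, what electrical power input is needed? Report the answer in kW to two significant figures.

1.0 kW

Ẇ = Q̇_H/COP_HP = 1.520/1.50 = 1.013 kW.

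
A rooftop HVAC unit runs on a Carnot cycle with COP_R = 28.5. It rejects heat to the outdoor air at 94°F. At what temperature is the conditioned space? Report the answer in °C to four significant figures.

24.02 °C

For a Carnot refrigerator COP_R = T_C/(T_H − T_C), so T_C = COP·T_H/(1 + COP).
With T_H = 307.59 K, T_C = 28.5 × 307.59/29.50 = 297.17 K.
Converting, 297.17 K = 24.02°C.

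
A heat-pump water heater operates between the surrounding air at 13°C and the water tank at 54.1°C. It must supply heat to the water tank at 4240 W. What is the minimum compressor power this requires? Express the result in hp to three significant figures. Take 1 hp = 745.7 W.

In absolute terms T_C = 286.15 K and T_H = 327.25 K, so ΔT = 41.10 K.
COP_Carnot = T_H/ΔT = 327.25/41.10 = 7.962.
Ẇ_min = Q̇/COP_Carnot = 4240/7.962 = 532.5 W = 0.7141 hp.

0.714 hp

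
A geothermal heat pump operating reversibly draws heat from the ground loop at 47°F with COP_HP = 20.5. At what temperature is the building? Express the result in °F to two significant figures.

COP_HP = T_H/(T_H − T_C) rearranges to T_H = COP·T_C/(COP − 1).
With T_C = 281.48 K, T_H = 20.5 × 281.48/19.50 = 295.92 K.
Converting, 295.92 K = 72.98°F.

73 °F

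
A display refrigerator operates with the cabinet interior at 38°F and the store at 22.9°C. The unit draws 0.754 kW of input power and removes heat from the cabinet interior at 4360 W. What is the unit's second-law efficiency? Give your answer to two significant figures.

Converting, Q̇_C = 4360 W = 4.360 kW, so COP_actual = Q̇_C/Ẇ = 4.360/0.7540 = 5.782.
In absolute terms T_C = 276.48 K and T_H = 296.05 K, so ΔT = 19.57 K.
COP_Carnot = T_C/ΔT = 276.48/19.57 = 14.13.
η_II = COP_actual/COP_Carnot = 5.782/14.13 = 0.4092.

0.41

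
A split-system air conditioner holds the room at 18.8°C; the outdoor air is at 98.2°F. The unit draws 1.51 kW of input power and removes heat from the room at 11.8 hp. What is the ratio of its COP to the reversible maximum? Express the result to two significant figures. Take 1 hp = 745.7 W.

0.36

Converting, Q̇_C = 11.80 hp = 8.799 kW, so COP_actual = Q̇_C/Ẇ = 8.799/1.510 = 5.827.
In absolute terms T_C = 291.95 K and T_H = 309.93 K, so ΔT = 17.98 K.
COP_Carnot = T_C/ΔT = 291.95/17.98 = 16.24.
η_II = COP_actual/COP_Carnot = 5.827/16.24 = 0.3588.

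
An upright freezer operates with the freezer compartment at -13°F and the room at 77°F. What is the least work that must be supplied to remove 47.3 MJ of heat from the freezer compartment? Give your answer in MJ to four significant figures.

In absolute terms T_C = 248.15 K and T_H = 298.15 K, so ΔT = 50.00 K.
The reversible limit is COP_R = T_C/ΔT = 4.963, so W_min = Q_C/COP = Q_C·ΔT/T_C.
W_min = 47.30 × 50.00/248.15 = 9.531 MJ.

9.531 MJ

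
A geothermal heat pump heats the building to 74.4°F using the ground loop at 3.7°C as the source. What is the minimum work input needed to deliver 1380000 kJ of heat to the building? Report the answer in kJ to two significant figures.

92000 kJ

In absolute terms T_C = 276.85 K and T_H = 296.71 K, so ΔT = 19.86 K.
The reversible limit is COP_HP = T_H/ΔT = 14.94, so W_min = Q_H/COP = Q_H·ΔT/T_H.
W_min = 1380000 × 19.86/296.71 = 92350 kJ.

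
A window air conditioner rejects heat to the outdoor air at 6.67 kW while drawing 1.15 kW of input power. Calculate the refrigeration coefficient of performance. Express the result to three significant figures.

4.80

The first law gives Q̇_H = Q̇_C + Ẇ, so the three rates are Q̇_C = 5.520, Q̇_H = 6.670, Ẇ = 1.150 kW.
COP_R = Q̇_C/Ẇ = 5.520/1.150 = 4.800.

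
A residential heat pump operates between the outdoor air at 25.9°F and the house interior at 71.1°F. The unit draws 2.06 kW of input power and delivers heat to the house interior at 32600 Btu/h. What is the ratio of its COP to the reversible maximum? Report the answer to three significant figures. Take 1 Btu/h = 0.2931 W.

Converting, Q̇_H = 32600 Btu/h = 9.555 kW, so COP_actual = Q̇_H/Ẇ = 9.555/2.060 = 4.638.
In absolute terms T_C = 269.76 K and T_H = 294.87 K, so ΔT = 25.11 K.
COP_Carnot = T_H/ΔT = 294.87/25.11 = 11.74.
η_II = COP_actual/COP_Carnot = 4.638/11.74 = 0.3950.

0.395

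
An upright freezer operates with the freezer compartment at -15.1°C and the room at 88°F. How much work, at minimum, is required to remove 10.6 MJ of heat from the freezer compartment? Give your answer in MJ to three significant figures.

In absolute terms T_C = 258.05 K and T_H = 304.26 K, so ΔT = 46.21 K.
The reversible limit is COP_R = T_C/ΔT = 5.584, so W_min = Q_C/COP = Q_C·ΔT/T_C.
W_min = 10.60 × 46.21/258.05 = 1.898 MJ.

1.90 MJ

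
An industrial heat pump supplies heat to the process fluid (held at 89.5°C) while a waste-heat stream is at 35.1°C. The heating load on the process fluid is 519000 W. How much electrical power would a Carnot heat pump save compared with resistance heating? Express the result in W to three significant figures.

441000 W

In absolute terms T_C = 308.25 K and T_H = 362.65 K, so ΔT = 54.40 K.
COP_Carnot = T_H/ΔT = 362.65/54.40 = 6.666.
Resistance heating needs Ẇ_res = Q̇_H = 519000 W; the reversible heat pump needs only Ẇ_hp = Q̇_H/COP = 77850 W.
Saving = 519000 − 77850 = 441100 W.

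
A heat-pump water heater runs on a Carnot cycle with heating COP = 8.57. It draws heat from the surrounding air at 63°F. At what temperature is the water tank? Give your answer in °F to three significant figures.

COP_HP = T_H/(T_H − T_C) rearranges to T_H = COP·T_C/(COP − 1).
With T_C = 290.37 K, T_H = 8.57 × 290.37/7.570 = 328.73 K.
Converting, 328.73 K = 132.04°F.

132 °F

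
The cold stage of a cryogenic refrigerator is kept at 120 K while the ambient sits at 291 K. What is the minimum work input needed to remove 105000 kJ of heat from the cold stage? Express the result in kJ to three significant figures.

The reservoir spacing is ΔT = 291 − 120 = 171.0 K.
The reversible limit is COP_R = T_C/ΔT = 0.7018, so W_min = Q_C/COP = Q_C·ΔT/T_C.
W_min = 105000 × 171.0/120.00 = 149600 kJ.

150000 kJ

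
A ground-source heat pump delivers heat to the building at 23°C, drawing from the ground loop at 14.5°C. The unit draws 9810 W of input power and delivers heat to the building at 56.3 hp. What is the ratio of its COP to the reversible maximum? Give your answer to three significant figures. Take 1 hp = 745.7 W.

Converting, Q̇_H = 56.30 hp = 41980 W, so COP_actual = Q̇_H/Ẇ = 41980/9810 = 4.280.
In absolute terms T_C = 287.65 K and T_H = 296.15 K, so ΔT = 8.500 K.
COP_Carnot = T_H/ΔT = 296.15/8.500 = 34.84.
η_II = COP_actual/COP_Carnot = 4.280/34.84 = 0.1228.

0.123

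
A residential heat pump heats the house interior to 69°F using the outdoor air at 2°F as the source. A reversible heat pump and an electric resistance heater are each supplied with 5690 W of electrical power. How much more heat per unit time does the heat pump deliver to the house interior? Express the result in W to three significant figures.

In absolute terms T_C = 256.48 K and T_H = 293.71 K, so ΔT = 37.22 K.
COP_Carnot = T_H/ΔT = 293.71/37.22 = 7.891.
The heat pump delivers Q̇_H = COP × Ẇ = 44900 W; the resistance heater delivers Ẇ = 5690 W.
Extra = (COP − 1)·Ẇ = 39210 W.

39200 W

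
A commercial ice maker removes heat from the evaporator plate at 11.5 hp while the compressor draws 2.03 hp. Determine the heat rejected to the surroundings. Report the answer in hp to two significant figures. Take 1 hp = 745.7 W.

14 hp

For a cyclic device the first law requires Q̇_H = Q̇_C + Ẇ.
Q̇_H = Q̇_C + Ẇ = 13.53 hp.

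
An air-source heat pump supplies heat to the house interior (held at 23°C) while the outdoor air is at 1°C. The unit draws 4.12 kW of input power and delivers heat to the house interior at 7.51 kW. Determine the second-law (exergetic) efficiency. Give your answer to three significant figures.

0.135

COP_actual = Q̇_H/Ẇ = 7.510/4.120 = 1.823.
In absolute terms T_C = 274.15 K and T_H = 296.15 K, so ΔT = 22.00 K.
COP_Carnot = T_H/ΔT = 296.15/22.00 = 13.46.
η_II = COP_actual/COP_Carnot = 1.823/13.46 = 0.1354.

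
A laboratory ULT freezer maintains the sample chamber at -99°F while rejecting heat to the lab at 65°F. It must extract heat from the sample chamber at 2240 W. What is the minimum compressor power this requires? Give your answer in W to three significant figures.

1020 W

In absolute terms T_C = 200.37 K and T_H = 291.48 K, so ΔT = 91.11 K.
COP_Carnot = T_C/ΔT = 200.37/91.11 = 2.199.
Ẇ_min = Q̇/COP_Carnot = 2240/2.199 = 1019 W.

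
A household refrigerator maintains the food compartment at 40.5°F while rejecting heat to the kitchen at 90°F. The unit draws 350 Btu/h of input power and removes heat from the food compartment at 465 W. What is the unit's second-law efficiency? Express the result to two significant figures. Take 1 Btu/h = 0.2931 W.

0.45

Converting, Q̇_C = 465.0 W = 1586 Btu/h, so COP_actual = Q̇_C/Ẇ = 1586/350.0 = 4.533.
In absolute terms T_C = 277.87 K and T_H = 305.37 K, so ΔT = 27.50 K.
COP_Carnot = T_C/ΔT = 277.87/27.50 = 10.10.
η_II = COP_actual/COP_Carnot = 4.533/10.10 = 0.4486.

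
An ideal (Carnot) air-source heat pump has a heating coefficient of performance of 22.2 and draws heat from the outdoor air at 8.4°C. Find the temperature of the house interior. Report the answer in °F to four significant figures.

COP_HP = T_H/(T_H − T_C) rearranges to T_H = COP·T_C/(COP − 1).
With T_C = 281.55 K, T_H = 22.2 × 281.55/21.20 = 294.83 K.
Converting, 294.83 K = 71.03°F.

71.03 °F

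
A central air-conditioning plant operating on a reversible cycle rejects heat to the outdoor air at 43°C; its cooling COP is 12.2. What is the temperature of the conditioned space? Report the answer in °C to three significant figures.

For a Carnot refrigerator COP_R = T_C/(T_H − T_C), so T_C = COP·T_H/(1 + COP).
With T_H = 316.15 K, T_C = 12.2 × 316.15/13.20 = 292.20 K.
Converting, 292.20 K = 19.05°C.

19.0 °C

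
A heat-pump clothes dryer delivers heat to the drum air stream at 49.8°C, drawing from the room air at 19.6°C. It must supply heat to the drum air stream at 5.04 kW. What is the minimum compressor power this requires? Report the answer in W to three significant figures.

471 W

In absolute terms T_C = 292.75 K and T_H = 322.95 K, so ΔT = 30.20 K.
COP_Carnot = T_H/ΔT = 322.95/30.20 = 10.69.
Ẇ_min = Q̇/COP_Carnot = 5.040/10.69 = 0.4713 kW = 471.3 W.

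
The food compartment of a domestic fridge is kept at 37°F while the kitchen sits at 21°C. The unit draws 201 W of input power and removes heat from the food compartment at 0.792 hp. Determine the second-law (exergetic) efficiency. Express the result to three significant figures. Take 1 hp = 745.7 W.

Converting, Q̇_C = 0.7920 hp = 590.6 W, so COP_actual = Q̇_C/Ẇ = 590.6/201.0 = 2.938.
In absolute terms T_C = 275.93 K and T_H = 294.15 K, so ΔT = 18.22 K.
COP_Carnot = T_C/ΔT = 275.93/18.22 = 15.14.
η_II = COP_actual/COP_Carnot = 2.938/15.14 = 0.1940.

0.194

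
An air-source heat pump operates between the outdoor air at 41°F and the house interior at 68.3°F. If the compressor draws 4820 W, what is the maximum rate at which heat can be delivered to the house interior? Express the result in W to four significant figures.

In absolute terms T_C = 278.15 K and T_H = 293.32 K, so ΔT = 15.17 K.
COP_Carnot = T_H/ΔT = 293.32/15.17 = 19.34.
Q̇_max = COP_Carnot × Ẇ = 19.34 × 4820 W = 93220 W.

93220 W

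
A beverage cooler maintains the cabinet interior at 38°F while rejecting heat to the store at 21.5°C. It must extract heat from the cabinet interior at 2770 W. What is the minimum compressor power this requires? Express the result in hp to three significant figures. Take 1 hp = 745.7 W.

0.244 hp

In absolute terms T_C = 276.48 K and T_H = 294.65 K, so ΔT = 18.17 K.
COP_Carnot = T_C/ΔT = 276.48/18.17 = 15.22.
Ẇ_min = Q̇/COP_Carnot = 2770/15.22 = 182.0 W = 0.2441 hp.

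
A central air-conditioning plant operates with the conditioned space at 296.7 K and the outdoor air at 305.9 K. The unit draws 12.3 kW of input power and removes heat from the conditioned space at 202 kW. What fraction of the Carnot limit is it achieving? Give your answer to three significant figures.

0.509

COP_actual = Q̇_C/Ẇ = 202.0/12.30 = 16.42.
The reservoir spacing is ΔT = 305.9 − 296.7 = 9.200 K.
COP_Carnot = T_C/ΔT = 296.70/9.200 = 32.25.
η_II = COP_actual/COP_Carnot = 16.42/32.25 = 0.5092.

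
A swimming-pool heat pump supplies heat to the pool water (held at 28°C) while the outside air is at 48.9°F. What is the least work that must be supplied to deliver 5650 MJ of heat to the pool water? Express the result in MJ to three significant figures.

In absolute terms T_C = 282.54 K and T_H = 301.15 K, so ΔT = 18.61 K.
The reversible limit is COP_HP = T_H/ΔT = 16.18, so W_min = Q_H/COP = Q_H·ΔT/T_H.
W_min = 5650 × 18.61/301.15 = 349.2 MJ.

349 MJ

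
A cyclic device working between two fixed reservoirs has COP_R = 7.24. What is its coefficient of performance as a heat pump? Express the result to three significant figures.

8.24

The first law on one cycle gives Q_H = Q_C + W, so Q_H/W = Q_C/W + 1.
COP_HP = COP_R + 1 = 7.24 + 1 = 8.24.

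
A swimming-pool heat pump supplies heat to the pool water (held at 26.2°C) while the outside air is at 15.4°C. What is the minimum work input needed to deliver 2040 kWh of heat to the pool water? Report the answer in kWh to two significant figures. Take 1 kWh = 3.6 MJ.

In absolute terms T_C = 288.55 K and T_H = 299.35 K, so ΔT = 10.80 K.
The reversible limit is COP_HP = T_H/ΔT = 27.72, so W_min = Q_H/COP = Q_H·ΔT/T_H.
W_min = 2040 × 10.80/299.35 = 73.60 kWh.

74 kWh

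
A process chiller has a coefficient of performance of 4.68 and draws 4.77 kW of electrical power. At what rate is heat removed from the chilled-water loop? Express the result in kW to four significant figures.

Q̇_C = COP × Ẇ = 4.68 × 4.770 = 22.32 kW.

22.32 kW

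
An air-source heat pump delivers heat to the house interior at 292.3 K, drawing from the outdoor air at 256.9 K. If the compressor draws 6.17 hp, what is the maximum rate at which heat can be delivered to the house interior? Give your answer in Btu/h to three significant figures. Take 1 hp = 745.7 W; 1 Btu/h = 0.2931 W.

The reservoir spacing is ΔT = 292.3 − 256.9 = 35.40 K.
COP_Carnot = T_H/ΔT = 292.30/35.40 = 8.257.
Q̇_max = COP_Carnot × Ẇ = 8.257 × 6.170 hp = 50.95 hp = 129600 Btu/h.

130000 Btu/h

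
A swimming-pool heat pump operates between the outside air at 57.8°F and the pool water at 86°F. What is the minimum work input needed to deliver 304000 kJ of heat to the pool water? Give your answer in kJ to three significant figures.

15700 kJ

In absolute terms T_C = 287.48 K and T_H = 303.15 K, so ΔT = 15.67 K.
The reversible limit is COP_HP = T_H/ΔT = 19.35, so W_min = Q_H/COP = Q_H·ΔT/T_H.
W_min = 304000 × 15.67/303.15 = 15710 kJ.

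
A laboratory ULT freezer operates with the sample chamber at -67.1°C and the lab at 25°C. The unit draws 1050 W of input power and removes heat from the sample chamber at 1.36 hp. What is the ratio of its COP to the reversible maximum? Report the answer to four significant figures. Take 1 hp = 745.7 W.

Converting, Q̇_C = 1.360 hp = 1014 W, so COP_actual = Q̇_C/Ẇ = 1014/1050 = 0.9659.
In absolute terms T_C = 206.05 K and T_H = 298.15 K, so ΔT = 92.10 K.
COP_Carnot = T_C/ΔT = 206.05/92.10 = 2.237.
η_II = COP_actual/COP_Carnot = 0.9659/2.237 = 0.4317.

0.4317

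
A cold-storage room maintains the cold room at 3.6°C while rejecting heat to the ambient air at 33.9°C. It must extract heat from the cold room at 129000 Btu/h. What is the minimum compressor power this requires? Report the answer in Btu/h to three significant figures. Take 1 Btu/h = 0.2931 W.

In absolute terms T_C = 276.75 K and T_H = 307.05 K, so ΔT = 30.30 K.
COP_Carnot = T_C/ΔT = 276.75/30.30 = 9.134.
Ẇ_min = Q̇/COP_Carnot = 129000/9.134 = 14120 Btu/h.

14100 Btu/h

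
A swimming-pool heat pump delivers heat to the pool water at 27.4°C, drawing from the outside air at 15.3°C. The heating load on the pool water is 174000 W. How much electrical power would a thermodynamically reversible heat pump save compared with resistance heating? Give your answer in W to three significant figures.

167000 W

In absolute terms T_C = 288.45 K and T_H = 300.55 K, so ΔT = 12.10 K.
COP_Carnot = T_H/ΔT = 300.55/12.10 = 24.84.
Resistance heating needs Ẇ_res = Q̇_H = 174000 W; the reversible heat pump needs only Ẇ_hp = Q̇_H/COP = 7005 W.
Saving = 174000 − 7005 = 167000 W.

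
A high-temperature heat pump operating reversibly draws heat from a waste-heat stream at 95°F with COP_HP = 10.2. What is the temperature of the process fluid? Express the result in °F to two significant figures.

160 °F

COP_HP = T_H/(T_H − T_C) rearranges to T_H = COP·T_C/(COP − 1).
With T_C = 308.15 K, T_H = 10.2 × 308.15/9.200 = 341.64 K.
Converting, 341.64 K = 155.29°F.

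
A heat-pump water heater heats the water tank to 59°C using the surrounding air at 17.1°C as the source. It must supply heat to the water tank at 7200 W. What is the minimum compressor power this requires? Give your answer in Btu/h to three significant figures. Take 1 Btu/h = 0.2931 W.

3100 Btu/h

In absolute terms T_C = 290.25 K and T_H = 332.15 K, so ΔT = 41.90 K.
COP_Carnot = T_H/ΔT = 332.15/41.90 = 7.927.
Ẇ_min = Q̇/COP_Carnot = 7200/7.927 = 908.3 W = 3099 Btu/h.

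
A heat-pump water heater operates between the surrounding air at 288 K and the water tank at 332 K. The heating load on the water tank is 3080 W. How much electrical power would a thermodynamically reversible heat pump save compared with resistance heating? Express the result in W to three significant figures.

The reservoir spacing is ΔT = 332 − 288 = 44.00 K.
COP_Carnot = T_H/ΔT = 332.00/44.00 = 7.545.
Resistance heating needs Ẇ_res = Q̇_H = 3080 W; the reversible heat pump needs only Ẇ_hp = Q̇_H/COP = 408.2 W.
Saving = 3080 − 408.2 = 2672 W.

2670 W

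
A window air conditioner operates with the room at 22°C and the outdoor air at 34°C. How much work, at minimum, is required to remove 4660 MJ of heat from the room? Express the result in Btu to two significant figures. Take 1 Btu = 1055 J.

180000 Btu

In absolute terms T_C = 295.15 K and T_H = 307.15 K, so ΔT = 12.00 K.
The reversible limit is COP_R = T_C/ΔT = 24.60, so W_min = Q_C/COP = Q_C·ΔT/T_C.
W_min = 4660 × 12.00/295.15 = 189.5 MJ = 179600 Btu.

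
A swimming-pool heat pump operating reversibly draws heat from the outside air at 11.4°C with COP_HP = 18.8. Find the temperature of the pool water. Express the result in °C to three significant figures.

COP_HP = T_H/(T_H − T_C) rearranges to T_H = COP·T_C/(COP − 1).
With T_C = 284.55 K, T_H = 18.8 × 284.55/17.80 = 300.54 K.
Converting, 300.54 K = 27.39°C.

27.4 °C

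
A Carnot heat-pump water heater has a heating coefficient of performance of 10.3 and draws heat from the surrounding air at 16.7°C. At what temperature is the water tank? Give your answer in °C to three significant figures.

COP_HP = T_H/(T_H − T_C) rearranges to T_H = COP·T_C/(COP − 1).
With T_C = 289.85 K, T_H = 10.3 × 289.85/9.300 = 321.02 K.
Converting, 321.02 K = 47.87°C.

47.9 °C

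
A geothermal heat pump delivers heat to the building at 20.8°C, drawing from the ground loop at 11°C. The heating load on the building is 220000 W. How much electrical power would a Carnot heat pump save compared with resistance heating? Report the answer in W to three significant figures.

213000 W

In absolute terms T_C = 284.15 K and T_H = 293.95 K, so ΔT = 9.800 K.
COP_Carnot = T_H/ΔT = 293.95/9.800 = 29.99.
Resistance heating needs Ẇ_res = Q̇_H = 220000 W; the reversible heat pump needs only Ẇ_hp = Q̇_H/COP = 7335 W.
Saving = 220000 − 7335 = 212700 W.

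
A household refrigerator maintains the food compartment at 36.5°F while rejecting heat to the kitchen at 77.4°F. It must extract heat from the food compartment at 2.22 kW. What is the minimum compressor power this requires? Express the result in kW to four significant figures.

0.1830 kW

In absolute terms T_C = 275.65 K and T_H = 298.37 K, so ΔT = 22.72 K.
COP_Carnot = T_C/ΔT = 275.65/22.72 = 12.13.
Ẇ_min = Q̇/COP_Carnot = 2.220/12.13 = 0.1830 kW.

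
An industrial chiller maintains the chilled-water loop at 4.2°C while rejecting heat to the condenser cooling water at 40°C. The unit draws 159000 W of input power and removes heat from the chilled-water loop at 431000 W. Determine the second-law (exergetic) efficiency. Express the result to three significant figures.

COP_actual = Q̇_C/Ẇ = 431000/159000 = 2.711.
In absolute terms T_C = 277.35 K and T_H = 313.15 K, so ΔT = 35.80 K.
COP_Carnot = T_C/ΔT = 277.35/35.80 = 7.747.
η_II = COP_actual/COP_Carnot = 2.711/7.747 = 0.3499.

0.350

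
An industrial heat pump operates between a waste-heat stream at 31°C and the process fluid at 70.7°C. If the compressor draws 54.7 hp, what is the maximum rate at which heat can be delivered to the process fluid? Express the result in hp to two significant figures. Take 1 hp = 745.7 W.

470 hp

In absolute terms T_C = 304.15 K and T_H = 343.85 K, so ΔT = 39.70 K.
COP_Carnot = T_H/ΔT = 343.85/39.70 = 8.661.
Q̇_max = COP_Carnot × Ẇ = 8.661 × 54.70 hp = 473.8 hp.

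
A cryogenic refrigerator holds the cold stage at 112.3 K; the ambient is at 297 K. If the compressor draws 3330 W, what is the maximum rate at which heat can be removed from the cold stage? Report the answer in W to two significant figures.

2000 W

The reservoir spacing is ΔT = 297 − 112.3 = 184.7 K.
COP_Carnot = T_C/ΔT = 112.30/184.7 = 0.6080.
Q̇_max = COP_Carnot × Ẇ = 0.6080 × 3330 W = 2025 W.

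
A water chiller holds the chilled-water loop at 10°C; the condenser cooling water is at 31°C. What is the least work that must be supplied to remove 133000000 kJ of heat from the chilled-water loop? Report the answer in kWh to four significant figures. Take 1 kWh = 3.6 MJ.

2740 kWh

In absolute terms T_C = 283.15 K and T_H = 304.15 K, so ΔT = 21.00 K.
The reversible limit is COP_R = T_C/ΔT = 13.48, so W_min = Q_C/COP = Q_C·ΔT/T_C.
W_min = 133000000 × 21.00/283.15 = 9864000 kJ = 2740 kWh.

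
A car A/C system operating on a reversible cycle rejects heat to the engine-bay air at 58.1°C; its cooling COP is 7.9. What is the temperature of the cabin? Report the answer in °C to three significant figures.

20.9 °C

For a Carnot refrigerator COP_R = T_C/(T_H − T_C), so T_C = COP·T_H/(1 + COP).
With T_H = 331.25 K, T_C = 7.9 × 331.25/8.900 = 294.03 K.
Converting, 294.03 K = 20.88°C.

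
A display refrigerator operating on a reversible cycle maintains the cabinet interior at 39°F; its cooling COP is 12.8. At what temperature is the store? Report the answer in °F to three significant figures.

COP_R = T_C/(T_H − T_C) gives T_H − T_C = T_C/COP.
With T_C = 277.04 K, T_H = 277.04 × (1 + 1/12.8) = 298.68 K.
Converting, 298.68 K = 77.96°F.

78.0 °F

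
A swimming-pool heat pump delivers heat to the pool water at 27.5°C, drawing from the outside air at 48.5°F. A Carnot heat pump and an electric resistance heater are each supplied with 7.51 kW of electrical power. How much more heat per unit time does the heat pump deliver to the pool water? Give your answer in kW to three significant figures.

116 kW

In absolute terms T_C = 282.32 K and T_H = 300.65 K, so ΔT = 18.33 K.
COP_Carnot = T_H/ΔT = 300.65/18.33 = 16.40.
The heat pump delivers Q̇_H = COP × Ẇ = 123.2 kW; the resistance heater delivers Ẇ = 7.510 kW.
Extra = (COP − 1)·Ẇ = 115.6 kW.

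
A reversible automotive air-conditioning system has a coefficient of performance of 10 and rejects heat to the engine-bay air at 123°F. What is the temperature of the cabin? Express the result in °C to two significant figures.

For a Carnot refrigerator COP_R = T_C/(T_H − T_C), so T_C = COP·T_H/(1 + COP).
With T_H = 323.71 K, T_C = 10 × 323.71/11.00 = 294.28 K.
Converting, 294.28 K = 21.13°C.

21 °C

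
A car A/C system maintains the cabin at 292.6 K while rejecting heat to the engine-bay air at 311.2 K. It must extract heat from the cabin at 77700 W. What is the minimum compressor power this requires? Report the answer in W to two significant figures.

The reservoir spacing is ΔT = 311.2 − 292.6 = 18.60 K.
COP_Carnot = T_C/ΔT = 292.60/18.60 = 15.73.
Ẇ_min = Q̇/COP_Carnot = 77700/15.73 = 4939 W.

4900 W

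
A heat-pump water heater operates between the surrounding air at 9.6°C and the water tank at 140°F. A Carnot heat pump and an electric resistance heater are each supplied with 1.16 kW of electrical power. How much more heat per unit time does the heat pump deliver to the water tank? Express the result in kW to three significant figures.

6.51 kW

In absolute terms T_C = 282.75 K and T_H = 333.15 K, so ΔT = 50.40 K.
COP_Carnot = T_H/ΔT = 333.15/50.40 = 6.610.
The heat pump delivers Q̇_H = COP × Ẇ = 7.668 kW; the resistance heater delivers Ẇ = 1.160 kW.
Extra = (COP − 1)·Ẇ = 6.508 kW.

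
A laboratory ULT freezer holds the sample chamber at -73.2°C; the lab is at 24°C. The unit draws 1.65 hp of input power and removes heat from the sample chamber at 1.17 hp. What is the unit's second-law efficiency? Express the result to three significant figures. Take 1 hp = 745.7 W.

0.345

COP_actual = Q̇_C/Ẇ = 1.170/1.650 = 0.7091.
In absolute terms T_C = 199.95 K and T_H = 297.15 K, so ΔT = 97.20 K.
COP_Carnot = T_C/ΔT = 199.95/97.20 = 2.057.
η_II = COP_actual/COP_Carnot = 0.7091/2.057 = 0.3447.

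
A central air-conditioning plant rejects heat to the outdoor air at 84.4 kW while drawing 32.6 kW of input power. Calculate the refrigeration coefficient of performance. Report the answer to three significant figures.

1.59

The first law gives Q̇_H = Q̇_C + Ẇ, so the three rates are Q̇_C = 51.80, Q̇_H = 84.40, Ẇ = 32.60 kW.
COP_R = Q̇_C/Ẇ = 51.80/32.60 = 1.589.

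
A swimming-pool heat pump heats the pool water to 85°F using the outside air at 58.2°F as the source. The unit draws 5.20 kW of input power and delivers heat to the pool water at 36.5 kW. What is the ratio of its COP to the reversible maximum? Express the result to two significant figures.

0.35

COP_actual = Q̇_H/Ẇ = 36.50/5.200 = 7.019.
In absolute terms T_C = 287.71 K and T_H = 302.59 K, so ΔT = 14.89 K.
COP_Carnot = T_H/ΔT = 302.59/14.89 = 20.32.
η_II = COP_actual/COP_Carnot = 7.019/20.32 = 0.3454.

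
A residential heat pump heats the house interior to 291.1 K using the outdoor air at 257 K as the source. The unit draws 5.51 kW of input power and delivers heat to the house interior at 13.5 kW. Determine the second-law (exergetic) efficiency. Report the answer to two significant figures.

COP_actual = Q̇_H/Ẇ = 13.50/5.510 = 2.450.
The reservoir spacing is ΔT = 291.1 − 257 = 34.10 K.
COP_Carnot = T_H/ΔT = 291.10/34.10 = 8.537.
η_II = COP_actual/COP_Carnot = 2.450/8.537 = 0.2870.

0.29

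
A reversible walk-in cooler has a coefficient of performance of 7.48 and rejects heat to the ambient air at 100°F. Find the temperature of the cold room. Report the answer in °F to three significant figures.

For a Carnot refrigerator COP_R = T_C/(T_H − T_C), so T_C = COP·T_H/(1 + COP).
With T_H = 310.93 K, T_C = 7.48 × 310.93/8.480 = 274.26 K.
Converting, 274.26 K = 34.00°F.

34.0 °F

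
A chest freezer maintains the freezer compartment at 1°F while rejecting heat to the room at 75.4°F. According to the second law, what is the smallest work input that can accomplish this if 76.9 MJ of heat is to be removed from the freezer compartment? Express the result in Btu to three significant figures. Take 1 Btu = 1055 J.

11800 Btu

In absolute terms T_C = 255.93 K and T_H = 297.26 K, so ΔT = 41.33 K.
The reversible limit is COP_R = T_C/ΔT = 6.192, so W_min = Q_C/COP = Q_C·ΔT/T_C.
W_min = 76.90 × 41.33/255.93 = 12.42 MJ = 11770 Btu.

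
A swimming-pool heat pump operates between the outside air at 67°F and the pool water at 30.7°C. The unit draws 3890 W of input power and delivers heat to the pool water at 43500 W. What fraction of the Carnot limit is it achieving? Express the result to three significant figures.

COP_actual = Q̇_H/Ẇ = 43500/3890 = 11.18.
In absolute terms T_C = 292.59 K and T_H = 303.85 K, so ΔT = 11.26 K.
COP_Carnot = T_H/ΔT = 303.85/11.26 = 27.00.
η_II = COP_actual/COP_Carnot = 11.18/27.00 = 0.4142.

0.414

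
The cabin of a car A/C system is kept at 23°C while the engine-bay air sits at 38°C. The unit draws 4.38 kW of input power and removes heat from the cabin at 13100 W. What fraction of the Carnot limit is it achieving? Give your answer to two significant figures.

0.15

Converting, Q̇_C = 13100 W = 13.10 kW, so COP_actual = Q̇_C/Ẇ = 13.10/4.380 = 2.991.
In absolute terms T_C = 296.15 K and T_H = 311.15 K, so ΔT = 15.00 K.
COP_Carnot = T_C/ΔT = 296.15/15.00 = 19.74.
η_II = COP_actual/COP_Carnot = 2.991/19.74 = 0.1515.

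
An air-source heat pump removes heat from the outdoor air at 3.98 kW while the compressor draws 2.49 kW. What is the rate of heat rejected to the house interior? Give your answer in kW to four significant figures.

For a cyclic device the first law requires Q̇_H = Q̇_C + Ẇ.
Q̇_H = Q̇_C + Ẇ = 6.470 kW.

6.470 kW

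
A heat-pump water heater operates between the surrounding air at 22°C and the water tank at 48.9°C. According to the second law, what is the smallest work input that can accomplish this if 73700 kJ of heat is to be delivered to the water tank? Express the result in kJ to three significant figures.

6160 kJ

In absolute terms T_C = 295.15 K and T_H = 322.05 K, so ΔT = 26.90 K.
The reversible limit is COP_HP = T_H/ΔT = 11.97, so W_min = Q_H/COP = Q_H·ΔT/T_H.
W_min = 73700 × 26.90/322.05 = 6156 kJ.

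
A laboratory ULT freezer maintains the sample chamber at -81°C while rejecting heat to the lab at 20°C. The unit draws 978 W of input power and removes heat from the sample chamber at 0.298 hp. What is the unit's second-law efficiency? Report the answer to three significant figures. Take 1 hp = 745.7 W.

0.119

Converting, Q̇_C = 0.2980 hp = 222.2 W, so COP_actual = Q̇_C/Ẇ = 222.2/978.0 = 0.2272.
In absolute terms T_C = 192.15 K and T_H = 293.15 K, so ΔT = 101.0 K.
COP_Carnot = T_C/ΔT = 192.15/101.0 = 1.902.
η_II = COP_actual/COP_Carnot = 0.2272/1.902 = 0.1194.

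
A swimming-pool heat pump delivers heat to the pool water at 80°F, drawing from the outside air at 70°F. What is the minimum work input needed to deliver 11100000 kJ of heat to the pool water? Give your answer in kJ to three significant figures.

206000 kJ

In absolute terms T_C = 294.26 K and T_H = 299.82 K, so ΔT = 5.556 K.
The reversible limit is COP_HP = T_H/ΔT = 53.97, so W_min = Q_H/COP = Q_H·ΔT/T_H.
W_min = 11100000 × 5.556/299.82 = 205700 kJ.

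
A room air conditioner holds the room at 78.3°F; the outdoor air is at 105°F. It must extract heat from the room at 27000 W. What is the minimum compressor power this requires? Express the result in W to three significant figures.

1340 W

In absolute terms T_C = 298.87 K and T_H = 313.71 K, so ΔT = 14.83 K.
COP_Carnot = T_C/ΔT = 298.87/14.83 = 20.15.
Ẇ_min = Q̇/COP_Carnot = 27000/20.15 = 1340 W.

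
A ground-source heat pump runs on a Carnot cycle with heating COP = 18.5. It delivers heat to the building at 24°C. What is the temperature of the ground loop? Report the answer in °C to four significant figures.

COP_HP = T_H/(T_H − T_C) gives T_H − T_C = T_H/COP.
With T_H = 297.15 K, T_C = 297.15 × (1 − 1/18.5) = 281.09 K.
Converting, 281.09 K = 7.94°C.

7.938 °C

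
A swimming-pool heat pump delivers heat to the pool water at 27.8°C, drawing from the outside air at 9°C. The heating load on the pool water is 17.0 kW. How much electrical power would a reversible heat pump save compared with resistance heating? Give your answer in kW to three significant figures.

15.9 kW

In absolute terms T_C = 282.15 K and T_H = 300.95 K, so ΔT = 18.80 K.
COP_Carnot = T_H/ΔT = 300.95/18.80 = 16.01.
Resistance heating needs Ẇ_res = Q̇_H = 17.00 kW; the reversible heat pump needs only Ẇ_hp = Q̇_H/COP = 1.062 kW.
Saving = 17.00 − 1.062 = 15.94 kW.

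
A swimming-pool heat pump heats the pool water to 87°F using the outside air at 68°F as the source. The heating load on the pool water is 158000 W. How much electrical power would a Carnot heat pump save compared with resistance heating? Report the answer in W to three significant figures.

153000 W

In absolute terms T_C = 293.15 K and T_H = 303.71 K, so ΔT = 10.56 K.
COP_Carnot = T_H/ΔT = 303.71/10.56 = 28.77.
Resistance heating needs Ẇ_res = Q̇_H = 158000 W; the reversible heat pump needs only Ẇ_hp = Q̇_H/COP = 5491 W.
Saving = 158000 − 5491 = 152500 W.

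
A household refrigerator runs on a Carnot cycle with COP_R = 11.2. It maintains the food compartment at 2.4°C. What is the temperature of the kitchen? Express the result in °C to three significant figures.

27.0 °C

COP_R = T_C/(T_H − T_C) gives T_H − T_C = T_C/COP.
With T_C = 275.55 K, T_H = 275.55 × (1 + 1/11.2) = 300.15 K.
Converting, 300.15 K = 27.00°C.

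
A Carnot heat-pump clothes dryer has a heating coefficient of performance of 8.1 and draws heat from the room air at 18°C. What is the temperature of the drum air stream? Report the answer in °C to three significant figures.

COP_HP = T_H/(T_H − T_C) rearranges to T_H = COP·T_C/(COP − 1).
With T_C = 291.15 K, T_H = 8.1 × 291.15/7.100 = 332.16 K.
Converting, 332.16 K = 59.01°C.

59.0 °C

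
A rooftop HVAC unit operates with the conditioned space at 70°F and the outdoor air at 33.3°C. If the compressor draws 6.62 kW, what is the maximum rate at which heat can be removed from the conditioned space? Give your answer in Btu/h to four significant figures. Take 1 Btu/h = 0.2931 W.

In absolute terms T_C = 294.26 K and T_H = 306.45 K, so ΔT = 12.19 K.
COP_Carnot = T_C/ΔT = 294.26/12.19 = 24.14.
Q̇_max = COP_Carnot × Ẇ = 24.14 × 6.620 kW = 159.8 kW = 545300 Btu/h.

545300 Btu/h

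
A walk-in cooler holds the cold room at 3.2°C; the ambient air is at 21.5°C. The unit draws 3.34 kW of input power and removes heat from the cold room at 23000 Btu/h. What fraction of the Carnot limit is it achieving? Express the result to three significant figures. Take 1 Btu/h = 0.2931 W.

0.134

Converting, Q̇_C = 23000 Btu/h = 6.741 kW, so COP_actual = Q̇_C/Ẇ = 6.741/3.340 = 2.018.
In absolute terms T_C = 276.35 K and T_H = 294.65 K, so ΔT = 18.30 K.
COP_Carnot = T_C/ΔT = 276.35/18.30 = 15.10.
η_II = COP_actual/COP_Carnot = 2.018/15.10 = 0.1337.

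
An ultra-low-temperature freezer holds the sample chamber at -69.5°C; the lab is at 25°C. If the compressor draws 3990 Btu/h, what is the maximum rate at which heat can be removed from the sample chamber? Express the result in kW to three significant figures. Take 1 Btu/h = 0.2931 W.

In absolute terms T_C = 203.65 K and T_H = 298.15 K, so ΔT = 94.50 K.
COP_Carnot = T_C/ΔT = 203.65/94.50 = 2.155.
Q̇_max = COP_Carnot × Ẇ = 2.155 × 3990 Btu/h = 8599 Btu/h = 2.520 kW.

2.52 kW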